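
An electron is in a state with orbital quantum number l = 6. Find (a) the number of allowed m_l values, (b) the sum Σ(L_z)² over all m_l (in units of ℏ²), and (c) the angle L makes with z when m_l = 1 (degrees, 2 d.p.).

There are 2l+1 = 13 values of m_l.
Σ m_l² = 182, so Σ(L_z)² = 182 ℏ².
For m_l = 1: cos θ = 1/√42, θ ≈ 81.12°.

13 values; Σ(L_z)² = 182 ℏ²; θ(m_l=1) ≈ 81.12°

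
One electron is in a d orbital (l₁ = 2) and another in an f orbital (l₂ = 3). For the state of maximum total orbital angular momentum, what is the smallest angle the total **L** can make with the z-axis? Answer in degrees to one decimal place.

Angular momentum addition gives L = |l₁ − l₂|, …, l₁ + l₂.
So L can be 1, 2, 3, 4, 5.
The maximum is L = 5, with |L_tot| = ℏ√(5·6) = √30 ℏ.
The minimum angle with z is arccos(5/√30) ≈ 24.1°.

θ_min ≈ 24.1°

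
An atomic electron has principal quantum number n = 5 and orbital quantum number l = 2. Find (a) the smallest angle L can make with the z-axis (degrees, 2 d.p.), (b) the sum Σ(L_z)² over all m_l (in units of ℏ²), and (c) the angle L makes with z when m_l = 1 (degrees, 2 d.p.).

θ_min ≈ 35.26°; Σ(L_z)² = 10 ℏ²; θ(m_l=1) ≈ 65.91°

cos θ_min = 2/√6, so θ_min ≈ 35.26°.
Σ m_l² = 10, so Σ(L_z)² = 10 ℏ².
For m_l = 1: cos θ = 1/√6, θ ≈ 65.91°.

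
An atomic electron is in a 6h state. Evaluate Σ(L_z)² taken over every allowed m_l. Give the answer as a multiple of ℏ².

Σ(L_z)² = 110 ℏ²

For 6h, l = 5.
The allowed m_l values are -5, -4, -3, -2, -1, 0, 1, 2, 3, 4, 5.
Σ m_l² = l(l+1)(2l+1)/3 = 5·6·11/3 = 110.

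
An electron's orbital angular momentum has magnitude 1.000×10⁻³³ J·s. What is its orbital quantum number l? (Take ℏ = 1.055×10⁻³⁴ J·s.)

l = 9

In units of ℏ, |L| ≈ 9.479.
l(l+1) ≈ 9.479² ≈ 89.85, so l = 9.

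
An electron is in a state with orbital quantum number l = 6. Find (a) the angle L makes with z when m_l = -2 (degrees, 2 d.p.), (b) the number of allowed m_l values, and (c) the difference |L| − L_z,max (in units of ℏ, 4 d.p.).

θ(m_l=-2) ≈ 107.98°; 13 values; |L|−L_z,max ≈ 0.4807ℏ

For m_l = -2: cos θ = -2/√42, θ ≈ 107.98°.
There are 2l+1 = 13 values of m_l.
|L| − L_z,max = (√42 − 6)ℏ ≈ 0.4807ℏ.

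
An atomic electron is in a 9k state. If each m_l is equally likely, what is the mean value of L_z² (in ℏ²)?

⟨L_z²⟩ = 18.67 ℏ²

The 9k subshell has l = 7.
The allowed m_l values are -7, -6, -5, -4, -3, -2, -1, 0, 1, 2, 3, 4, 5, 6, 7.
⟨L_z²⟩ = ℏ²·l(l+1)/3 = 18.67ℏ².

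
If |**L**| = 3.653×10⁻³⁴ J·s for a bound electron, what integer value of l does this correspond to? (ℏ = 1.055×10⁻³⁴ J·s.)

|L|/ℏ = (3.653×10⁻³⁴)/(1.055×10⁻³⁴) ≈ 3.463.
l(l+1) ≈ 3.463² ≈ 11.99, so l = 3.

l = 3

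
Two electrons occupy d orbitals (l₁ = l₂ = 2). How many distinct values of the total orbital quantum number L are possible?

L runs from |2 − 2| = 0 to 2 + 2 = 4.
So L can be 0, 1, 2, 3, 4.
That is 5 values.

5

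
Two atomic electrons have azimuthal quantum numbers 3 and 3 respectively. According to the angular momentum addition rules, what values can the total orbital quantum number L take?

The total orbital quantum number L ranges from |l₁ − l₂| to l₁ + l₂ in integer steps.
Allowed values: L = 0, 1, 2, 3, 4, 5, 6.

L = 0, 1, 2, 3, 4, 5, 6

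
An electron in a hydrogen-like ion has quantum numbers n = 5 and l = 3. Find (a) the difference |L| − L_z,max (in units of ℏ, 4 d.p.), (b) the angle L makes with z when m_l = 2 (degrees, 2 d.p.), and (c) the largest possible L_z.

|L| − L_z,max = (2√3 − 3)ℏ ≈ 0.4641ℏ.
For m_l = 2: cos θ = 2/√12, θ ≈ 54.74°.
L_z,max = lℏ = 3ℏ.

|L|−L_z,max ≈ 0.4641ℏ; θ(m_l=2) ≈ 54.74°; L_z,max = 3ℏ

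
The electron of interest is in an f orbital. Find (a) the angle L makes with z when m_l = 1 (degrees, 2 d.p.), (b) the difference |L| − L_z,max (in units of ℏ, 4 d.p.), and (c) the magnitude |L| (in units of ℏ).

θ(m_l=1) ≈ 73.22°; |L|−L_z,max ≈ 0.4641ℏ; |L| = 2√3 ℏ ≈ 3.464ℏ

For an f orbital, l = 3.
For m_l = 1: cos θ = 1/√12, θ ≈ 73.22°.
|L| − L_z,max = (2√3 − 3)ℏ ≈ 0.4641ℏ.
|L| = ℏ√(3·4) = 2√3 ℏ ≈ 3.464ℏ.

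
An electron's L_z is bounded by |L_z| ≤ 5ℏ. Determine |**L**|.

|L| = √30 ℏ ≈ 5.477ℏ

Since max m_l = l, l = 5.
|L| = √(l(l+1)) ℏ = √30 ℏ.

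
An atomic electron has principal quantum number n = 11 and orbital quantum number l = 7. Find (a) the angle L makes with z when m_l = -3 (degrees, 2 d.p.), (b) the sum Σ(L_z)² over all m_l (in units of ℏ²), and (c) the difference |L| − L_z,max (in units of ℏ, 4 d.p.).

For m_l = -3: cos θ = -3/√56, θ ≈ 113.63°.
Σ m_l² = 280, so Σ(L_z)² = 280 ℏ².
|L| − L_z,max = (2√14 − 7)ℏ ≈ 0.4833ℏ.

θ(m_l=-3) ≈ 113.63°; Σ(L_z)² = 280 ℏ²; |L|−L_z,max ≈ 0.4833ℏ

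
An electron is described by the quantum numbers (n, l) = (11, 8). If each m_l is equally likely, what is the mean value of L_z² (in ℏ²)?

⟨L_z²⟩ = 24 ℏ²

The allowed m_l values are -8, -7, -6, -5, -4, -3, -2, -1, 0, 1, 2, 3, 4, 5, 6, 7, 8.
Average of L_z² over 17 states: 408/17 ℏ² = 24 ℏ².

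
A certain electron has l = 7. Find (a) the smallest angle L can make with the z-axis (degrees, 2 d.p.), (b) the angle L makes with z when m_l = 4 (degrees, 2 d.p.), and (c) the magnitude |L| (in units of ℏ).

cos θ_min = 7/√56, so θ_min ≈ 20.70°.
For m_l = 4: cos θ = 4/√56, θ ≈ 57.69°.
|L| = ℏ√(7·8) = 2√14 ℏ ≈ 7.483ℏ.

θ_min ≈ 20.70°; θ(m_l=4) ≈ 57.69°; |L| = 2√14 ℏ ≈ 7.483ℏ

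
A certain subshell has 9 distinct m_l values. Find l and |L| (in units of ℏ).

9 = 2l + 1, so l = (9−1)/2 = 4.
|L| = ℏ√(l(l+1)) = ℏ√(4·5) = 2√5 ℏ.

l = 4, |L| = 2√5 ℏ ≈ 4.472ℏ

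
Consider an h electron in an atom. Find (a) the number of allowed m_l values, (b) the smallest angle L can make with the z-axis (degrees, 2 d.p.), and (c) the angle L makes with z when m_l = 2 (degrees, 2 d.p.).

For an h orbital, l = 5.
There are 2l+1 = 11 values of m_l.
cos θ_min = 5/√30, so θ_min ≈ 24.09°.
For m_l = 2: cos θ = 2/√30, θ ≈ 68.58°.

11 values; θ_min ≈ 24.09°; θ(m_l=2) ≈ 68.58°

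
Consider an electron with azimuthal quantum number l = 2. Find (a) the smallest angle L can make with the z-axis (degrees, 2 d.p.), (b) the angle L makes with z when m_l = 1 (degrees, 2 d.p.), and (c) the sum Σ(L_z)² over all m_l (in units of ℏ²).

θ_min ≈ 35.26°; θ(m_l=1) ≈ 65.91°; Σ(L_z)² = 10 ℏ²

cos θ_min = 2/√6, so θ_min ≈ 35.26°.
For m_l = 1: cos θ = 1/√6, θ ≈ 65.91°.
Σ m_l² = 10, so Σ(L_z)² = 10 ℏ².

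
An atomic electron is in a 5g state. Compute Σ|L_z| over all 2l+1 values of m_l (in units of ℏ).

Σ|L_z| = 20 ℏ

For 5g, l = 4.
The allowed m_l values are -4, -3, -2, -1, 0, 1, 2, 3, 4.
Σ|m_l| = 2·4(4+1)/2 = 20.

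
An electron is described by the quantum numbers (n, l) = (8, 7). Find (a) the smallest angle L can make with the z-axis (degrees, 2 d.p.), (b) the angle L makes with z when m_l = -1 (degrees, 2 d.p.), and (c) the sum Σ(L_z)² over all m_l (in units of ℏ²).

θ_min ≈ 20.70°; θ(m_l=-1) ≈ 97.68°; Σ(L_z)² = 280 ℏ²

cos θ_min = 7/√56, so θ_min ≈ 20.70°.
For m_l = -1: cos θ = -1/√56, θ ≈ 97.68°.
Σ m_l² = 280, so Σ(L_z)² = 280 ℏ².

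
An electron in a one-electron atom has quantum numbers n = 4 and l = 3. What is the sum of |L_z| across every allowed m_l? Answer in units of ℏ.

Σ|L_z| = 12 ℏ

m_l runs from −3 to 3, i.e. {-3, -2, -1, 0, 1, 2, 3}.
Σ|m_l| = l(l+1) = 12.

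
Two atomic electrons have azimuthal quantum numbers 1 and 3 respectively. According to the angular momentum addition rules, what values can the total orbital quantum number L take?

The total orbital quantum number L ranges from |l₁ − l₂| to l₁ + l₂ in integer steps.
Allowed values: L = 2, 3, 4.

L = 2, 3, 4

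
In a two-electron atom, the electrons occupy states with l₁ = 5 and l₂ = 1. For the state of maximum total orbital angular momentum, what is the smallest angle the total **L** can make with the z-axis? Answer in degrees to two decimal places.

θ_min ≈ 22.21°

By the triangle rule, |l₁ − l₂| ≤ L ≤ l₁ + l₂.
So L can be 4, 5, 6.
The maximum is L = 6, with |L_tot| = ℏ√(6·7) = √42 ℏ.
The minimum angle with z is arccos(6/√42) ≈ 22.21°.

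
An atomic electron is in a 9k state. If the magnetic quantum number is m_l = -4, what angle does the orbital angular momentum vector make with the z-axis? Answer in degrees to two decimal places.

θ ≈ 122.31°

9k means n = 9, l = 7.
|L| = ℏ√(l(l+1)) = 2√14 ℏ.
L_z = m_l ℏ = −4ℏ.
cos θ = L_z/|L| = -4/√56, so θ ≈ 122.31°.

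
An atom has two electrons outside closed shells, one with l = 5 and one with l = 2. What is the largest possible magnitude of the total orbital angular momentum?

The total orbital quantum number L ranges from |l₁ − l₂| to l₁ + l₂ in integer steps.
Allowed values: L = 3, 4, 5, 6, 7.
The largest magnitude corresponds to L = 7: |L_tot| = ℏ√(7·8) = 2√14 ℏ.

|L_tot|_max = 2√14 ℏ ≈ 7.483ℏ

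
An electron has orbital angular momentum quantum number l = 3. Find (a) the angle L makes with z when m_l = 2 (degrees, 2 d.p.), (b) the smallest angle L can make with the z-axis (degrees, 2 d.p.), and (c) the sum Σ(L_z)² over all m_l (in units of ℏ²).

For m_l = 2: cos θ = 2/√12, θ ≈ 54.74°.
cos θ_min = 3/√12, so θ_min ≈ 30.00°.
Σ m_l² = 28, so Σ(L_z)² = 28 ℏ².

θ(m_l=2) ≈ 54.74°; θ_min ≈ 30.00°; Σ(L_z)² = 28 ℏ²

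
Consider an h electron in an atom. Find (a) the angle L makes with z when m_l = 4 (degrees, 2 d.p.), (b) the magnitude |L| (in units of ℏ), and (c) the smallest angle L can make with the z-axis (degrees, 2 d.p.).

θ(m_l=4) ≈ 43.09°; |L| = √30 ℏ ≈ 5.477ℏ; θ_min ≈ 24.09°

An h state has l = 5.
For m_l = 4: cos θ = 4/√30, θ ≈ 43.09°.
|L| = ℏ√(5·6) = √30 ℏ ≈ 5.477ℏ.
cos θ_min = 5/√30, so θ_min ≈ 24.09°.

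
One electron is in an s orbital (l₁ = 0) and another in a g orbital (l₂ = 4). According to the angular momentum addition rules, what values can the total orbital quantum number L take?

Angular momentum addition gives L = |l₁ − l₂|, …, l₁ + l₂.
So L can be 4.

L = 4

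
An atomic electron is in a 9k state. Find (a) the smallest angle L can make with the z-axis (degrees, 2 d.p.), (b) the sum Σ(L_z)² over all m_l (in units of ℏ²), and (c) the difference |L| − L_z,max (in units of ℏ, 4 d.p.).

9k means n = 9, l = 7.
cos θ_min = 7/√56, so θ_min ≈ 20.70°.
Σ m_l² = 280, so Σ(L_z)² = 280 ℏ².
|L| − L_z,max = (2√14 − 7)ℏ ≈ 0.4833ℏ.

θ_min ≈ 20.70°; Σ(L_z)² = 280 ℏ²; |L|−L_z,max ≈ 0.4833ℏ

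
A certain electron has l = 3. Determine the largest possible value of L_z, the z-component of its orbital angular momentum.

L_z,max = 3ℏ

L_z = m_l ℏ with m_l ∈ {−3, …, 3}; the maximum is m_l = 3.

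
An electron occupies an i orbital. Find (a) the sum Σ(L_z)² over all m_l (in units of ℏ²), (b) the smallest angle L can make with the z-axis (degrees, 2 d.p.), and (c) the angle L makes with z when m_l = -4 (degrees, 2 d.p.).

Σ(L_z)² = 182 ℏ²; θ_min ≈ 22.21°; θ(m_l=-4) ≈ 128.11°

An i state has l = 6.
Σ m_l² = 182, so Σ(L_z)² = 182 ℏ².
cos θ_min = 6/√42, so θ_min ≈ 22.21°.
For m_l = -4: cos θ = -4/√42, θ ≈ 128.11°.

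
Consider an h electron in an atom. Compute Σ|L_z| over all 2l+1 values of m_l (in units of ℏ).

Σ|L_z| = 30 ℏ

An h state has l = 5.
m_l runs from −5 to 5, i.e. {-5, -4, -3, -2, -1, 0, 1, 2, 3, 4, 5}.
Σ|m_l| = l(l+1) = 30.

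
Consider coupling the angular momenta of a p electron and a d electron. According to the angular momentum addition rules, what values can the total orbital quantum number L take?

L = 1, 2, 3

L runs from |1 − 2| = 1 to 1 + 2 = 3.
L ∈ {1, 2, 3}.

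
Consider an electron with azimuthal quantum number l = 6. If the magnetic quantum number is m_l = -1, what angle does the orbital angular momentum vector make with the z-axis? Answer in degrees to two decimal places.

θ ≈ 98.88°

|L| = √(l(l+1)) ℏ = √42 ℏ.
L_z = m_l ℏ = −1ℏ.
cos θ = L_z/|L| = -1/√42, so θ ≈ 98.88°.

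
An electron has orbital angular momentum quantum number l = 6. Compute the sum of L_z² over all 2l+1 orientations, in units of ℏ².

Σ(L_z)² = 182 ℏ²

The allowed m_l values are -6, -5, -4, -3, -2, -1, 0, 1, 2, 3, 4, 5, 6.
Σ m_l² = l(l+1)(2l+1)/3 = 6·7·13/3 = 182.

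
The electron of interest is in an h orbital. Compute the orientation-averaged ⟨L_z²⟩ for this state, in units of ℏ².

⟨L_z²⟩ = 10 ℏ²

The letter h corresponds to l = 5.
m_l runs from −5 to 5, i.e. {-5, -4, -3, -2, -1, 0, 1, 2, 3, 4, 5}.
Average of L_z² over 11 states: 110/11 ℏ² = 10 ℏ².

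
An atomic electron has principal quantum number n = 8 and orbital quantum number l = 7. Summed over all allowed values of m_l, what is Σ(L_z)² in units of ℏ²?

Σ(L_z)² = 280 ℏ²

m_l ∈ {-7, -6, -5, -4, -3, -2, -1, 0, 1, 2, 3, 4, 5, 6, 7}.
Σ m_l² = 2·(1 + 4 + 9 + 16 + 25 + 36 + 49) = 280.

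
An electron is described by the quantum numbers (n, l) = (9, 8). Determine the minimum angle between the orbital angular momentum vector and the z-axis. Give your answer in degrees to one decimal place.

θ_min ≈ 19.5°

|L|² = l(l+1)ℏ² = 72ℏ², so |L| = 6√2 ℏ.
The smallest angle corresponds to the largest L_z, i.e. m_l = l = 8, giving L_z = 8ℏ.
cos θ_min = 8/√72, so θ_min ≈ 19.5°.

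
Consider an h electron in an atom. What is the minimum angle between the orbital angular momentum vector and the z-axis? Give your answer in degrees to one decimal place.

H corresponds to l = 5.
|L|² = l(l+1)ℏ² = 30ℏ², so |L| = √30 ℏ.
The smallest angle corresponds to the largest L_z, i.e. m_l = l = 5, giving L_z = 5ℏ.
cos θ_min = 5/√30, so θ_min ≈ 24.1°.

θ_min ≈ 24.1°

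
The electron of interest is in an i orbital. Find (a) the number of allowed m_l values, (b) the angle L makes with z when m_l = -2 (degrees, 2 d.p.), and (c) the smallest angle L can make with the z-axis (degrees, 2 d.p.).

An i state has l = 6.
There are 2l+1 = 13 values of m_l.
For m_l = -2: cos θ = -2/√42, θ ≈ 107.98°.
cos θ_min = 6/√42, so θ_min ≈ 22.21°.

13 values; θ(m_l=-2) ≈ 107.98°; θ_min ≈ 22.21°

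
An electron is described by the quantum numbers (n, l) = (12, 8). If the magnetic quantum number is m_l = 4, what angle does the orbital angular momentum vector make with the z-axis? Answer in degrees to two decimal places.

θ ≈ 61.87°

|L| = ℏ√(l(l+1)) = 6√2 ℏ.
L_z = m_l ℏ = 4ℏ.
cos θ = L_z/|L| = 4/√72, so θ ≈ 61.87°.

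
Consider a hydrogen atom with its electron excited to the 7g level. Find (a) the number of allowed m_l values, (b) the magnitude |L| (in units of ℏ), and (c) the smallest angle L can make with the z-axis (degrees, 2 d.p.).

9 values; |L| = 2√5 ℏ ≈ 4.472ℏ; θ_min ≈ 26.57°

The 7g level has l = 4.
There are 2l+1 = 9 values of m_l.
|L| = ℏ√(4·5) = 2√5 ℏ ≈ 4.472ℏ.
cos θ_min = 4/√20, so θ_min ≈ 26.57°.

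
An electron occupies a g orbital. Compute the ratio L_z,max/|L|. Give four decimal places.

L_z,max/|L| = 0.8944

For a g orbital, l = 4.
|L| = 2√5 ℏ ≈ 4.4721ℏ, while L_z,max = lℏ = 4ℏ.
L_z,max/|L| = 4/√20 = 0.8944.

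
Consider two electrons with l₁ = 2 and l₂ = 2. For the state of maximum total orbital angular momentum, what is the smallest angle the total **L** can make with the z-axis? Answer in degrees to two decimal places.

θ_min ≈ 26.57°

Angular momentum addition gives L = |l₁ − l₂|, …, l₁ + l₂.
Allowed values: L = 0, 1, 2, 3, 4.
The maximum is L = 4, with |L_tot| = ℏ√(4·5) = 2√5 ℏ.
The minimum angle with z is arccos(4/√20) ≈ 26.57°.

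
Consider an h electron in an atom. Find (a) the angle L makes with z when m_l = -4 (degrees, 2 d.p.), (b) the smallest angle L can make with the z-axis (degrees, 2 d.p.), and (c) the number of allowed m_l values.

The letter h corresponds to l = 5.
For m_l = -4: cos θ = -4/√30, θ ≈ 136.91°.
cos θ_min = 5/√30, so θ_min ≈ 24.09°.
There are 2l+1 = 11 values of m_l.

θ(m_l=-4) ≈ 136.91°; θ_min ≈ 24.09°; 11 values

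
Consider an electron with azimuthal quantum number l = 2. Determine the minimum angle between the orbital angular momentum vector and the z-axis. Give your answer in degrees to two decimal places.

|L|² = l(l+1)ℏ² = 6ℏ², so |L| = √6 ℏ.
The smallest angle corresponds to the largest L_z, i.e. m_l = l = 2, giving L_z = 2ℏ.
cos θ_min = 2/√6, so θ_min ≈ 35.26°.

θ_min ≈ 35.26°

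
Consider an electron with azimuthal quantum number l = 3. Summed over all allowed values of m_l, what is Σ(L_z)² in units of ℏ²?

m_l ∈ {-3, -2, -1, 0, 1, 2, 3}.
Σ m_l² = 2·(1 + 4 + 9) = 28.

Σ(L_z)² = 28 ℏ²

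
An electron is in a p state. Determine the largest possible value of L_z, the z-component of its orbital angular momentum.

L_z,max = 1ℏ

A p state has l = 1.
L_z = m_l ℏ with m_l ∈ {−1, …, 1}; the maximum is m_l = 1.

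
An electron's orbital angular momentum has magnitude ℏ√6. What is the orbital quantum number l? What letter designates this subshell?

(|L|/ℏ)² = l(l+1) = 6.
The positive root is l = 2.

l = 2 (d orbital)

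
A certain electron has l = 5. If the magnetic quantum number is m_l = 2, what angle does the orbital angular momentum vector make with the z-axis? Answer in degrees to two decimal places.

θ ≈ 68.58°

|L| = √(l(l+1)) ℏ = √30 ℏ.
L_z = m_l ℏ = 2ℏ.
cos θ = L_z/|L| = 2/√30, so θ ≈ 68.58°.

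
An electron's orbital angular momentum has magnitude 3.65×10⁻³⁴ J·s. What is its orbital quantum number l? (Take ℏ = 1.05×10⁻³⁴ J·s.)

|L|/ℏ = (3.65×10⁻³⁴)/(1.05×10⁻³⁴) ≈ 3.476.
Set l(l+1) = 12.08; the integer solution is l = 3.

l = 3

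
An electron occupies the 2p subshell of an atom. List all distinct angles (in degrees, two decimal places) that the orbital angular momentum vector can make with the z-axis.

2p means n = 2, l = 1.
|L| = √(l(l+1)) ℏ = √2 ℏ.
cos θ = m_l/√2 for each m_l ∈ {-1, 0, 1}.

θ ∈ {45.00°, 90.00°, 135.00°}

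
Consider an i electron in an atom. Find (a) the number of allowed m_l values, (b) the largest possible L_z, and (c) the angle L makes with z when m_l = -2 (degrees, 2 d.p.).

13 values; L_z,max = 6ℏ; θ(m_l=-2) ≈ 107.98°

For an i orbital, l = 6.
There are 2l+1 = 13 values of m_l.
L_z,max = lℏ = 6ℏ.
For m_l = -2: cos θ = -2/√42, θ ≈ 107.98°.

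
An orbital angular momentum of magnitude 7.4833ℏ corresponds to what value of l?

|L| = ℏ√(l(l+1)), so l(l+1) = 56.
The positive root is l = 7.

l = 7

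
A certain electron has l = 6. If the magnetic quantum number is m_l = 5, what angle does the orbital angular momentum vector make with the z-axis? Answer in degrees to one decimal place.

|L|² = l(l+1)ℏ² = 42ℏ², so |L| = √42 ℏ.
L_z = m_l ℏ = 5ℏ.
cos θ = L_z/|L| = 5/√42, so θ ≈ 39.5°.

θ ≈ 39.5°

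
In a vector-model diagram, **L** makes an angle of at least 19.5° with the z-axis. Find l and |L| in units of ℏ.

l = 8, |L| = 6√2 ℏ ≈ 8.485ℏ

cos θ_min = l/√(l(l+1)) = √(l/(l+1)), so l/(l+1) = cos²(19.5°) = 0.8886.
l = cos²θ/sin²θ ≈ 8.
Then |L| = ℏ√(8·9) = 6√2 ℏ.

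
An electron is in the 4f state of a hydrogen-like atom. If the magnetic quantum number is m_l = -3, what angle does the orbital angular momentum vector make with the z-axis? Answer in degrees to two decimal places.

4f means n = 4, l = 3.
|L| = ℏ√(l(l+1)) = 2√3 ℏ.
L_z = m_l ℏ = −3ℏ.
cos θ = L_z/|L| = -3/√12, so θ ≈ 150.00°.

θ ≈ 150.00°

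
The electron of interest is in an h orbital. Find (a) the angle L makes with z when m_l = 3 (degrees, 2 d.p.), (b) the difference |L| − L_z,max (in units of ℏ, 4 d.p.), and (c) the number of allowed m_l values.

θ(m_l=3) ≈ 56.79°; |L|−L_z,max ≈ 0.4772ℏ; 11 values

For an h orbital, l = 5.
For m_l = 3: cos θ = 3/√30, θ ≈ 56.79°.
|L| − L_z,max = (√30 − 5)ℏ ≈ 0.4772ℏ.
There are 2l+1 = 11 values of m_l.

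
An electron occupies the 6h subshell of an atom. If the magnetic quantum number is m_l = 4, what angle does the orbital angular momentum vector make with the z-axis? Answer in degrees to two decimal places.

θ ≈ 43.09°

6h means n = 6, l = 5.
|L| = √(l(l+1)) ℏ = √30 ℏ.
L_z = m_l ℏ = 4ℏ.
cos θ = L_z/|L| = 4/√30, so θ ≈ 43.09°.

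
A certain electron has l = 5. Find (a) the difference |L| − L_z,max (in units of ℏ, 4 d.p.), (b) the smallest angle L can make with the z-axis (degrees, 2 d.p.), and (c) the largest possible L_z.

|L| − L_z,max = (√30 − 5)ℏ ≈ 0.4772ℏ.
cos θ_min = 5/√30, so θ_min ≈ 24.09°.
L_z,max = lℏ = 5ℏ.

|L|−L_z,max ≈ 0.4772ℏ; θ_min ≈ 24.09°; L_z,max = 5ℏ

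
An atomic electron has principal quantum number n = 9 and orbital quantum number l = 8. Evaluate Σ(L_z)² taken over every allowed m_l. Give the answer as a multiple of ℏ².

m_l ∈ {-8, -7, -6, -5, -4, -3, -2, -1, 0, 1, 2, 3, 4, 5, 6, 7, 8}.
Summing m² from −8 to 8: Σ m_l² = 408.

Σ(L_z)² = 408 ℏ²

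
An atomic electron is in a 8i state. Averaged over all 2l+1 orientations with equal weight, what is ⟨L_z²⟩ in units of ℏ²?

⟨L_z²⟩ = 14 ℏ²

The 8i subshell has l = 6.
The allowed m_l values are -6, -5, -4, -3, -2, -1, 0, 1, 2, 3, 4, 5, 6.
Average of L_z² over 13 states: 182/13 ℏ² = 14 ℏ².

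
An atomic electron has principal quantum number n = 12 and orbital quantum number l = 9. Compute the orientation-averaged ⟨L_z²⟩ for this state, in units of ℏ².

⟨L_z²⟩ = 30 ℏ²

m_l runs from −9 to 9, i.e. {-9, -8, -7, -6, -5, -4, -3, -2, -1, 0, 1, 2, 3, 4, 5, 6, 7, 8, 9}.
Average of L_z² over 19 states: 570/19 ℏ² = 30 ℏ².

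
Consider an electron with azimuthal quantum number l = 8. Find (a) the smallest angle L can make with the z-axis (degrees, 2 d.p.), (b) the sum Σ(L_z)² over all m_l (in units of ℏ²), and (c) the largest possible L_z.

θ_min ≈ 19.47°; Σ(L_z)² = 408 ℏ²; L_z,max = 8ℏ

cos θ_min = 8/√72, so θ_min ≈ 19.47°.
Σ m_l² = 408, so Σ(L_z)² = 408 ℏ².
L_z,max = lℏ = 8ℏ.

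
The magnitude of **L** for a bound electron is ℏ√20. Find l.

l = 4

|L| = ℏ√(l(l+1)), so l(l+1) = 20.
Solving: l = 4.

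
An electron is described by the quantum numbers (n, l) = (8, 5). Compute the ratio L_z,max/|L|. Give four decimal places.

L_z,max/|L| = 0.9129

|L| = √30 ℏ ≈ 5.4772ℏ, while L_z,max = lℏ = 5ℏ.
L_z,max/|L| = 5/√30 = 0.9129.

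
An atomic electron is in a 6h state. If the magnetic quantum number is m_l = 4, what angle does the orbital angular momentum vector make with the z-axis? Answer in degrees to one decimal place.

θ ≈ 43.1°

6h means n = 6, l = 5.
|L|² = l(l+1)ℏ² = 30ℏ², so |L| = √30 ℏ.
L_z = m_l ℏ = 4ℏ.
cos θ = L_z/|L| = 4/√30, so θ ≈ 43.1°.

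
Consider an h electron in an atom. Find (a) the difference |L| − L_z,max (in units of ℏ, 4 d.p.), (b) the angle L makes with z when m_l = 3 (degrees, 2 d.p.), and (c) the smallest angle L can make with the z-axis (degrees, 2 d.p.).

The letter h corresponds to l = 5.
|L| − L_z,max = (√30 − 5)ℏ ≈ 0.4772ℏ.
For m_l = 3: cos θ = 3/√30, θ ≈ 56.79°.
cos θ_min = 5/√30, so θ_min ≈ 24.09°.

|L|−L_z,max ≈ 0.4772ℏ; θ(m_l=3) ≈ 56.79°; θ_min ≈ 24.09°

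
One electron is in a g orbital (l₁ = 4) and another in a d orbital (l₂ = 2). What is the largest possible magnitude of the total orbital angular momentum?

|L_tot|_max = √42 ℏ ≈ 6.481ℏ

The total orbital quantum number L ranges from |l₁ − l₂| to l₁ + l₂ in integer steps.
So L can be 2, 3, 4, 5, 6.
The largest magnitude corresponds to L = 6: |L_tot| = ℏ√(6·7) = √42 ℏ.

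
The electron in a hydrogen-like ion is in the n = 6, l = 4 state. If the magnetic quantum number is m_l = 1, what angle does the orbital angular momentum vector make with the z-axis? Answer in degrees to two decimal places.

|L| = ℏ√(l(l+1)) = 2√5 ℏ.
L_z = m_l ℏ = 1ℏ.
cos θ = L_z/|L| = 1/√20, so θ ≈ 77.08°.

θ ≈ 77.08°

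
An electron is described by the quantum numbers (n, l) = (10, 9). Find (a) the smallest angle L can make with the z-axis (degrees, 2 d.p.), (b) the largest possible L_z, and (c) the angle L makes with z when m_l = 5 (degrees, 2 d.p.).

cos θ_min = 9/√90, so θ_min ≈ 18.43°.
L_z,max = lℏ = 9ℏ.
For m_l = 5: cos θ = 5/√90, θ ≈ 58.19°.

θ_min ≈ 18.43°; L_z,max = 9ℏ; θ(m_l=5) ≈ 58.19°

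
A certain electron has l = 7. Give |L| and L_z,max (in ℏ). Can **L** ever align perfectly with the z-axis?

No: L_z,max = 7ℏ < |L| = 2√14 ℏ ≈ 7.483ℏ

|L| = 2√14 ℏ ≈ 7.4833ℏ, while L_z,max = lℏ = 7ℏ.
Since |L| > L_z,max, the vector can never point exactly along z; the closest it comes is θ_min = arccos(7/√56) ≈ 20.7°.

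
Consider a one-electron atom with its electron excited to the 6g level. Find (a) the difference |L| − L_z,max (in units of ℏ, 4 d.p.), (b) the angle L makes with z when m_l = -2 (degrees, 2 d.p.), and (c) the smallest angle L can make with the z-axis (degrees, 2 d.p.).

|L|−L_z,max ≈ 0.4721ℏ; θ(m_l=-2) ≈ 116.57°; θ_min ≈ 26.57°

The 6g level has l = 4.
|L| − L_z,max = (2√5 − 4)ℏ ≈ 0.4721ℏ.
For m_l = -2: cos θ = -2/√20, θ ≈ 116.57°.
cos θ_min = 4/√20, so θ_min ≈ 26.57°.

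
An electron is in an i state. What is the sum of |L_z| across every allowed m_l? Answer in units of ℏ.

An i state has l = 6.
m_l ∈ {-6, -5, -4, -3, -2, -1, 0, 1, 2, 3, 4, 5, 6}.
Σ|m_l| = l(l+1) = 42.

Σ|L_z| = 42 ℏ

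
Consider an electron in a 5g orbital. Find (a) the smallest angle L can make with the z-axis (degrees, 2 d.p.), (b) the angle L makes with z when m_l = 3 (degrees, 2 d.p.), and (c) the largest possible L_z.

5g means n = 5, l = 4.
cos θ_min = 4/√20, so θ_min ≈ 26.57°.
For m_l = 3: cos θ = 3/√20, θ ≈ 47.87°.
L_z,max = lℏ = 4ℏ.

θ_min ≈ 26.57°; θ(m_l=3) ≈ 47.87°; L_z,max = 4ℏ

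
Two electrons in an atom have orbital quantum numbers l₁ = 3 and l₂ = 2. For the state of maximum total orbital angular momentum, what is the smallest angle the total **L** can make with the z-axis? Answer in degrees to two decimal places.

L runs from |3 − 2| = 1 to 3 + 2 = 5.
Allowed values: L = 1, 2, 3, 4, 5.
The maximum is L = 5, with |L_tot| = ℏ√(5·6) = √30 ℏ.
The minimum angle with z is arccos(5/√30) ≈ 24.09°.

θ_min ≈ 24.09°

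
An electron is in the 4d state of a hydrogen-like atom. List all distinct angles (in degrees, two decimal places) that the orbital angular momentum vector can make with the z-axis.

The 4d subshell has l = 2.
|L| = √(l(l+1)) ℏ = √6 ℏ.
cos θ = m_l/√6 for each m_l ∈ {-2, -1, 0, 1, 2}.

θ ∈ {35.26°, 65.91°, 90.00°, 114.09°, 144.74°}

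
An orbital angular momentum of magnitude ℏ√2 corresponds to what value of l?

Since |L|² = l(l+1)ℏ², l(l+1) = 2.
Solving: l = 1.

l = 1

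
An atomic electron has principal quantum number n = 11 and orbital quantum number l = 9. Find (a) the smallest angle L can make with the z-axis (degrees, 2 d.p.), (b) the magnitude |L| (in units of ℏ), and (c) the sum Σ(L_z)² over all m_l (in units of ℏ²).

cos θ_min = 9/√90, so θ_min ≈ 18.43°.
|L| = ℏ√(9·10) = 3√10 ℏ ≈ 9.487ℏ.
Σ m_l² = 570, so Σ(L_z)² = 570 ℏ².

θ_min ≈ 18.43°; |L| = 3√10 ℏ ≈ 9.487ℏ; Σ(L_z)² = 570 ℏ²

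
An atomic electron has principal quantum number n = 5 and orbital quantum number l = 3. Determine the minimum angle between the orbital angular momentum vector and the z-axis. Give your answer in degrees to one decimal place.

|L|² = l(l+1)ℏ² = 12ℏ², so |L| = 2√3 ℏ.
The smallest angle corresponds to the largest L_z, i.e. m_l = l = 3, giving L_z = 3ℏ.
cos θ_min = 3/√12, so θ_min ≈ 30.0°.

θ_min ≈ 30.0°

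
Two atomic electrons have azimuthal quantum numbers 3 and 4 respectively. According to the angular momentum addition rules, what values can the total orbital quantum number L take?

L runs from |3 − 4| = 1 to 3 + 4 = 7.
L ∈ {1, 2, 3, 4, 5, 6, 7}.

L = 1, 2, 3, 4, 5, 6, 7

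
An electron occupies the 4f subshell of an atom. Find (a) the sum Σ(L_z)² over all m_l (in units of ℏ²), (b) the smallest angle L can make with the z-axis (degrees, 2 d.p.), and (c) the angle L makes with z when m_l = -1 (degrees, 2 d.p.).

Σ(L_z)² = 28 ℏ²; θ_min ≈ 30.00°; θ(m_l=-1) ≈ 106.78°

The 4f subshell has l = 3.
Σ m_l² = 28, so Σ(L_z)² = 28 ℏ².
cos θ_min = 3/√12, so θ_min ≈ 30.00°.
For m_l = -1: cos θ = -1/√12, θ ≈ 106.78°.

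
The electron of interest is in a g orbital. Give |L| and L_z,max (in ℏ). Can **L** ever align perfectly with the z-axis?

No: L_z,max = 4ℏ < |L| = 2√5 ℏ ≈ 4.472ℏ

The letter g corresponds to l = 4.
|L| = 2√5 ℏ ≈ 4.4721ℏ, while L_z,max = lℏ = 4ℏ.
Since |L| > L_z,max, the vector can never point exactly along z; the closest it comes is θ_min = arccos(4/√20) ≈ 26.6°.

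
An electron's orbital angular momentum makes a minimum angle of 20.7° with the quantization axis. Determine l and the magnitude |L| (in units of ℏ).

l = 7, |L| = 2√14 ℏ ≈ 7.483ℏ

cos²θ_min = l/(l+1) = 0.8751.
Solving: l = 7.
Then |L| = ℏ√(7·8) = 2√14 ℏ.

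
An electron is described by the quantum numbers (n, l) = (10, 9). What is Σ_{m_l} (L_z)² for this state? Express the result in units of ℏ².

Σ(L_z)² = 570 ℏ²

m_l runs from −9 to 9, i.e. {-9, -8, -7, -6, -5, -4, -3, -2, -1, 0, 1, 2, 3, 4, 5, 6, 7, 8, 9}.
Summing m² from −9 to 9: Σ m_l² = 570.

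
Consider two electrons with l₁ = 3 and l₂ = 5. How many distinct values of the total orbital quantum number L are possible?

7

L runs from |3 − 5| = 2 to 3 + 5 = 8.
L ∈ {2, 3, 4, 5, 6, 7, 8}.
That is 7 values.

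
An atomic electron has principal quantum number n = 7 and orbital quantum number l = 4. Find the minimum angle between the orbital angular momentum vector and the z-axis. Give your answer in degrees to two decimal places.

|L| = √(l(l+1)) ℏ = 2√5 ℏ.
The smallest angle corresponds to the largest L_z, i.e. m_l = l = 4, giving L_z = 4ℏ.
cos θ_min = 4/√20, so θ_min ≈ 26.57°.

θ_min ≈ 26.57°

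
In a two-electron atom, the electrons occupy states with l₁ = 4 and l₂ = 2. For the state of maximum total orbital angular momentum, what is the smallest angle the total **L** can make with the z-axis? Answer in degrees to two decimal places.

θ_min ≈ 22.21°

By the triangle rule, |l₁ − l₂| ≤ L ≤ l₁ + l₂.
Allowed values: L = 2, 3, 4, 5, 6.
The maximum is L = 6, with |L_tot| = ℏ√(6·7) = √42 ℏ.
The minimum angle with z is arccos(6/√42) ≈ 22.21°.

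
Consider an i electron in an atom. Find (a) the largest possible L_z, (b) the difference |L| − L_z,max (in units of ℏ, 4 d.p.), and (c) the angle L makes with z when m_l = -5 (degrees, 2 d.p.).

The letter i corresponds to l = 6.
L_z,max = lℏ = 6ℏ.
|L| − L_z,max = (√42 − 6)ℏ ≈ 0.4807ℏ.
For m_l = -5: cos θ = -5/√42, θ ≈ 140.49°.

L_z,max = 6ℏ; |L|−L_z,max ≈ 0.4807ℏ; θ(m_l=-5) ≈ 140.49°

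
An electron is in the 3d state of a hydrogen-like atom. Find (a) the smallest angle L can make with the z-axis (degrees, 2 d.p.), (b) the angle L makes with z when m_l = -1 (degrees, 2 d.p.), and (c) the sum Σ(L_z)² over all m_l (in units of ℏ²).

The 3d subshell has l = 2.
cos θ_min = 2/√6, so θ_min ≈ 35.26°.
For m_l = -1: cos θ = -1/√6, θ ≈ 114.09°.
Σ m_l² = 10, so Σ(L_z)² = 10 ℏ².

θ_min ≈ 35.26°; θ(m_l=-1) ≈ 114.09°; Σ(L_z)² = 10 ℏ²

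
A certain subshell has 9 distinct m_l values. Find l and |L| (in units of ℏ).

l = 4, |L| = 2√5 ℏ ≈ 4.472ℏ

9 = 2l + 1, so l = (9−1)/2 = 4.
|L| = ℏ√(l(l+1)) = ℏ√(4·5) = 2√5 ℏ.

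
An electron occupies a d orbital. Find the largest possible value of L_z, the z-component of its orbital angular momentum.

A d state has l = 2.
L_z = m_l ℏ with m_l ∈ {−2, …, 2}; the maximum is m_l = 2.

L_z,max = 2ℏ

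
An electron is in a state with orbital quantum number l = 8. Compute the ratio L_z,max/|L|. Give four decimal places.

|L| = 6√2 ℏ ≈ 8.4853ℏ, while L_z,max = lℏ = 8ℏ.
L_z,max/|L| = 8/√72 = 0.9428.

L_z,max/|L| = 0.9428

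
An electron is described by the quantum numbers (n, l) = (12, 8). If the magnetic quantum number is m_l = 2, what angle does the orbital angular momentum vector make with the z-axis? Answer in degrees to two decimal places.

θ ≈ 76.37°

|L| = √(l(l+1)) ℏ = 6√2 ℏ.
L_z = m_l ℏ = 2ℏ.
cos θ = L_z/|L| = 2/√72, so θ ≈ 76.37°.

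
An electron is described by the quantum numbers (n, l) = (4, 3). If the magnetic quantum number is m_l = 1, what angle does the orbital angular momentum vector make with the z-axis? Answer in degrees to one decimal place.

θ ≈ 73.2°

|L| = ℏ√(l(l+1)) = 2√3 ℏ.
L_z = m_l ℏ = 1ℏ.
cos θ = L_z/|L| = 1/√12, so θ ≈ 73.2°.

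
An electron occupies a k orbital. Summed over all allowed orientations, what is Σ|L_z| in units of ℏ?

Σ|L_z| = 56 ℏ

A k state has l = 7.
m_l ∈ {-7, -6, -5, -4, -3, -2, -1, 0, 1, 2, 3, 4, 5, 6, 7}.
Σ|m_l| = l(l+1) = 56.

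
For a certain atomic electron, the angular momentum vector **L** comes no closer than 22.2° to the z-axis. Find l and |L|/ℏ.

l = 6, |L| = √42 ℏ ≈ 6.481ℏ

cos²θ_min = l/(l+1) = 0.8572.
l = cos²θ/sin²θ ≈ 6.
Then |L| = ℏ√(6·7) = √42 ℏ.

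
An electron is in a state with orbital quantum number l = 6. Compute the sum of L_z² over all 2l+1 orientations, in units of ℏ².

m_l ∈ {-6, -5, -4, -3, -2, -1, 0, 1, 2, 3, 4, 5, 6}.
Σ m_l² = 2·(1 + 4 + 9 + 16 + 25 + 36) = 182.

Σ(L_z)² = 182 ℏ²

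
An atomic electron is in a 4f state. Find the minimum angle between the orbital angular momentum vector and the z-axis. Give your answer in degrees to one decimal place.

θ_min ≈ 30.0°

For 4f, l = 3.
|L| = √(l(l+1)) ℏ = 2√3 ℏ.
The smallest angle corresponds to the largest L_z, i.e. m_l = l = 3, giving L_z = 3ℏ.
cos θ_min = 3/√12, so θ_min ≈ 30.0°.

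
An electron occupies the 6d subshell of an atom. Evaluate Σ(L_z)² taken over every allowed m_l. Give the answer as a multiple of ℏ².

6d means n = 6, l = 2.
m_l ∈ {-2, -1, 0, 1, 2}.
Summing m² from −2 to 2: Σ m_l² = 10.

Σ(L_z)² = 10 ℏ²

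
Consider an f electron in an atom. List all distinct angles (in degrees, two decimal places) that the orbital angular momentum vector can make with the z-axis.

For an f orbital, l = 3.
|L|² = l(l+1)ℏ² = 12ℏ², so |L| = 2√3 ℏ.
cos θ = m_l/√12 for each m_l ∈ {-3, -2, -1, 0, 1, 2, 3}.

θ ∈ {30.00°, 54.74°, 73.22°, 90.00°, 106.78°, 125.26°, 150.00°}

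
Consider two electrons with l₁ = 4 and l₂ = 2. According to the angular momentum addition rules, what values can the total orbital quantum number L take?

L = 2, 3, 4, 5, 6

L runs from |4 − 2| = 2 to 4 + 2 = 6.
Allowed values: L = 2, 3, 4, 5, 6.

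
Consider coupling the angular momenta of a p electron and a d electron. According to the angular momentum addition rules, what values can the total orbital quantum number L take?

L = 1, 2, 3

By the triangle rule, |l₁ − l₂| ≤ L ≤ l₁ + l₂.
L ∈ {1, 2, 3}.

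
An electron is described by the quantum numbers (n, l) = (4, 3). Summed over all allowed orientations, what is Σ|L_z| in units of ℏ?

m_l ∈ {-3, -2, -1, 0, 1, 2, 3}.
Σ|m_l| = 2·3(3+1)/2 = 12.

Σ|L_z| = 12 ℏ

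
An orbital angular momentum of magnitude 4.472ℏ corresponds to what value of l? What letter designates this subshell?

(|L|/ℏ)² = l(l+1) = 20.
The positive root is l = 4.

l = 4 (g orbital)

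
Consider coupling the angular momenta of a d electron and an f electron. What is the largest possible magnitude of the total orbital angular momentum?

|L_tot|_max = √30 ℏ ≈ 5.477ℏ

The total orbital quantum number L ranges from |l₁ − l₂| to l₁ + l₂ in integer steps.
Allowed values: L = 1, 2, 3, 4, 5.
The largest magnitude corresponds to L = 5: |L_tot| = ℏ√(5·6) = √30 ℏ.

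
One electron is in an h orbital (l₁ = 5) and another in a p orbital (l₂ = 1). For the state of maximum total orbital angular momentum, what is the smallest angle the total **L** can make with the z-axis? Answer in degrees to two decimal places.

θ_min ≈ 22.21°

Angular momentum addition gives L = |l₁ − l₂|, …, l₁ + l₂.
Allowed values: L = 4, 5, 6.
The maximum is L = 6, with |L_tot| = ℏ√(6·7) = √42 ℏ.
The minimum angle with z is arccos(6/√42) ≈ 22.21°.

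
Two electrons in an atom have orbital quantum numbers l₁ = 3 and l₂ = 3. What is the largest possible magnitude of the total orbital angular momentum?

L runs from |3 − 3| = 0 to 3 + 3 = 6.
So L can be 0, 1, 2, 3, 4, 5, 6.
The largest magnitude corresponds to L = 6: |L_tot| = ℏ√(6·7) = √42 ℏ.

|L_tot|_max = √42 ℏ ≈ 6.481ℏ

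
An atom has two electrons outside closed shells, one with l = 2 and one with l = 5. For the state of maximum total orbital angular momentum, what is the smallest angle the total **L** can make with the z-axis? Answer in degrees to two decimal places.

θ_min ≈ 20.70°

By the triangle rule, |l₁ − l₂| ≤ L ≤ l₁ + l₂.
L ∈ {3, 4, 5, 6, 7}.
The maximum is L = 7, with |L_tot| = ℏ√(7·8) = 2√14 ℏ.
The minimum angle with z is arccos(7/√56) ≈ 20.70°.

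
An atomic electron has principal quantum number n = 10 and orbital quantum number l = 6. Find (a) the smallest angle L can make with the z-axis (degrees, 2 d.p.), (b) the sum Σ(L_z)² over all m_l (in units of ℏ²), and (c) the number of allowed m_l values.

θ_min ≈ 22.21°; Σ(L_z)² = 182 ℏ²; 13 values

cos θ_min = 6/√42, so θ_min ≈ 22.21°.
Σ m_l² = 182, so Σ(L_z)² = 182 ℏ².
There are 2l+1 = 13 values of m_l.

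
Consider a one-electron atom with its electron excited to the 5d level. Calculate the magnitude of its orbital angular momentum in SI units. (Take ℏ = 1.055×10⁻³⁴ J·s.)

|L| = 2.584×10⁻³⁴ J·s

The 5d level has l = 2.
|L| = ℏ√(l(l+1)) = ℏ√(2·3) = √6 ℏ
Numerically, |L| = 2.449 × (1.055×10⁻³⁴ J·s) = 2.584×10⁻³⁴ J·s.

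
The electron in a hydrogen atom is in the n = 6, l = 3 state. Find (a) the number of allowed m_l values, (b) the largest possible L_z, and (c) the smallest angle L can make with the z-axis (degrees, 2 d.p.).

7 values; L_z,max = 3ℏ; θ_min ≈ 30.00°

There are 2l+1 = 7 values of m_l.
L_z,max = lℏ = 3ℏ.
cos θ_min = 3/√12, so θ_min ≈ 30.00°.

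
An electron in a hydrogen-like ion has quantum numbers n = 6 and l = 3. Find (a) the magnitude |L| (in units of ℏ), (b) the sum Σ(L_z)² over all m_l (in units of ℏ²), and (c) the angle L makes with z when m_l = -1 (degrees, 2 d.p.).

|L| = ℏ√(3·4) = 2√3 ℏ ≈ 3.464ℏ.
Σ m_l² = 28, so Σ(L_z)² = 28 ℏ².
For m_l = -1: cos θ = -1/√12, θ ≈ 106.78°.

|L| = 2√3 ℏ ≈ 3.464ℏ; Σ(L_z)² = 28 ℏ²; θ(m_l=-1) ≈ 106.78°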